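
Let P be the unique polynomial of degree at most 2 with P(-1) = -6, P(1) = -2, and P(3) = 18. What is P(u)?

Write P(u) = au^2 + bu + c. Substituting each data point gives a linear system:
  a - b + c = -6
  a + b + c = -2
  9a + 3b + c = 18
Solving the system yields a = 2, b = 2, c = -6.
So P(u) = 2u² + 2u - 6.
Check: P(1) = -2. ✓

P(u) = 2u^2 + 2u - 6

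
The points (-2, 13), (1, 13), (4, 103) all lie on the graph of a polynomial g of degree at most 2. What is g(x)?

Using the Lagrange interpolation formula with nodes -2, 1, 4:
  L_0(x) = (x - 1)(x - 4) / 18
  L_1(x) = (x + 2)(x - 4) / -9
  L_2(x) = (x + 2)(x - 1) / 18
Then g(x) = 13·L_0(x) + 13·L_1(x) + 103·L_2(x).
Expanding and collecting terms gives g(x) = 5x² + 5x + 3.
Check: g(1) = 13. ✓

g(x) = 5x^2 + 5x + 3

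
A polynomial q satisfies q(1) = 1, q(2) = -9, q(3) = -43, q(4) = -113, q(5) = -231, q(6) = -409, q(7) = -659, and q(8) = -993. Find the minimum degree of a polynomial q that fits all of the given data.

3

Forward differences of the values at s = 1, 2, 3, 4, 5, 6, 7, 8:
  q  : 1  -9  -43  -113  -231  -409  -659  -993
  Δ  : -10  -34  -70  -118  -178  -250  -334
  Δ^2: -24  -36  -48  -60  -72  -84
  Δ^3: -12  -12  -12  -12  -12
  Δ^4: 0  0  0  0
  Δ^5: 0  0  0
  Δ^6: 0  0
  Δ^7: 0
The third differences are constant (-12) and nonzero, while all higher differences vanish, so the minimal degree is 3.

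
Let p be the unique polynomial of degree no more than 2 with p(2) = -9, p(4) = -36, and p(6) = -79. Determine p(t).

p(t) = -2t^2 - (3/2)t + 2

Write p(t) = at^2 + bt + c. Substituting each data point gives a linear system:
  4a + 2b + c = -9
  16a + 4b + c = -36
  36a + 6b + c = -79
Solving the system yields a = -2, b = -3/2, c = 2.
So p(t) = -2t² - (3/2)t + 2.
Check: p(6) = -79. ✓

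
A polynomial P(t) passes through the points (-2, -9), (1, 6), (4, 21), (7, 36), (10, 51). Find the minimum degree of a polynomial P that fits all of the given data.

1

Forward differences of the values at t = -2, 1, 4, 7, 10:
  P  : -9  6  21  36  51
  Δ  : 15  15  15  15
  Δ^2: 0  0  0
  Δ^3: 0  0
  Δ^4: 0
The first differences are constant (15) and nonzero, while all higher differences vanish, so the minimal degree is 1.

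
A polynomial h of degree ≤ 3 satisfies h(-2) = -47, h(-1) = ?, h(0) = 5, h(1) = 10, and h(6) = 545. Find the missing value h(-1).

The 4 known points determine the degree-3 polynomial uniquely.
Write h(n) = an^3 + bn^2 + cn + d. Substituting each data point gives a linear system:
  -8a + 4b - 2c + d = -47
  d = 5
  a + b + c + d = 10
  216a + 36b + 6c + d = 545
Solving the system yields a = 3, b = -4, c = 6, d = 5.
So h(n) = 3n^3 - 4n^2 + 6n + 5.
Then h(-1) = -8.

-8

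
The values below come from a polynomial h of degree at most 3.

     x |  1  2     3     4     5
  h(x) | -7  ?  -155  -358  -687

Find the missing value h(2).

-48

On equispaced nodes a degree-3 polynomial has vanishing fourth forward difference, so
  h(1) - 4·h(2) + 6·h(3) - 4·h(4) + h(5) = 0.
Substituting the known values and solving for h(2):
  -4·h(2) = 192
  h(2) = -48.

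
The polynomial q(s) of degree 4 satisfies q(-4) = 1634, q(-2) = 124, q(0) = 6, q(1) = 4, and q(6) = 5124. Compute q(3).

234

Using the Lagrange interpolation formula with nodes -4, -2, 0, 1, 6:
  L_0(s) = (s + 2)s(s - 1)(s - 6) / 400
  L_1(s) = (s + 4)s(s - 1)(s - 6) / -96
  L_2(s) = (s + 4)(s + 2)(s - 1)(s - 6) / 48
  L_3(s) = (s + 4)(s + 2)s(s - 6) / -75
  L_4(s) = (s + 4)(s + 2)s(s - 1) / 2400
Then q(s) = 1634·L_0(s) + 124·L_1(s) + 6·L_2(s) + 4·L_3(s) + 5124·L_4(s).
Expanding and collecting terms gives q(s) = 5s^4 - 6s^3 - 2s^2 + s + 6.
Evaluating at s = 3: q(3) = 234.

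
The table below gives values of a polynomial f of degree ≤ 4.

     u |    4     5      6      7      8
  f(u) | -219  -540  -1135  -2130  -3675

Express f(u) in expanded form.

f(u) = -u^4 + u^3 - u^2 - 4u + 5

Using the Lagrange interpolation formula with nodes 4, 5, 6, 7, 8:
  L_0(u) = (u - 5)(u - 6)(u - 7)(u - 8) / 24
  L_1(u) = (u - 4)(u - 6)(u - 7)(u - 8) / -6
  L_2(u) = (u - 4)(u - 5)(u - 7)(u - 8) / 4
  L_3(u) = (u - 4)(u - 5)(u - 6)(u - 8) / -6
  L_4(u) = (u - 4)(u - 5)(u - 6)(u - 7) / 24
Then f(u) = -219·L_0(u) - 540·L_1(u) - 1135·L_2(u) - 2130·L_3(u) - 3675·L_4(u).
Expanding and collecting terms gives f(u) = -u⁴ + u³ - u² - 4u + 5.
Check: f(8) = -3675. ✓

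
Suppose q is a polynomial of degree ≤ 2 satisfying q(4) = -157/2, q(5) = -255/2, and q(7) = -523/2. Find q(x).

q(x) = -6x^2 + 5x - 5/2

Write q(x) = ax^2 + bx + c. Substituting each data point gives a linear system:
  16a + 4b + c = -157/2
  25a + 5b + c = -255/2
  49a + 7b + c = -523/2
Solving the system yields a = -6, b = 5, c = -5/2.
So q(x) = -6x² + 5x - 5/2.
Check: q(7) = -523/2. ✓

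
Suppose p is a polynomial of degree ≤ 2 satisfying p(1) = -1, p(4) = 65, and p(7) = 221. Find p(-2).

23

Using the Lagrange interpolation formula with nodes 1, 4, 7:
  L_0(x) = (x - 4)(x - 7) / 18
  L_1(x) = (x - 1)(x - 7) / -9
  L_2(x) = (x - 1)(x - 4) / 18
Then p(x) = -1·L_0(x) + 65·L_1(x) + 221·L_2(x).
Expanding and collecting terms gives p(x) = 5x² - 3x - 3.
Evaluating at x = -2: p(-2) = 23.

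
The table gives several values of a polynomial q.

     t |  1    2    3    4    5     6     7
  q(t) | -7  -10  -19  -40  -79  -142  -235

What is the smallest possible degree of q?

3

Forward differences of the values at t = 1, 2, 3, 4, 5, 6, 7:
  q  : -7  -10  -19  -40  -79  -142  -235
  Δ  : -3  -9  -21  -39  -63  -93
  Δ^2: -6  -12  -18  -24  -30
  Δ^3: -6  -6  -6  -6
  Δ^4: 0  0  0
  Δ^5: 0  0
  Δ^6: 0
The third differences are constant (-6) and nonzero, while all higher differences vanish, so the minimal degree is 3.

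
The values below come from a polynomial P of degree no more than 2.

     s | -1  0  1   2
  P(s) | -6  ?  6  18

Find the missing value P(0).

On equispaced nodes a degree-2 polynomial has vanishing third forward difference, so
  - P(-1) + 3·P(0) - 3·P(1) + P(2) = 0.
Substituting the known values and solving for P(0):
  3·P(0) = -6
  P(0) = -2.

-2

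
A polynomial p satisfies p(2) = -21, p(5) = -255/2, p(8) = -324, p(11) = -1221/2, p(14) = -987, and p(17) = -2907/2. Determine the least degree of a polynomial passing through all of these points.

Forward differences of the values at s = 2, 5, 8, 11, 14, 17:
  p  : -21  -255/2  -324  -1221/2  -987  -2907/2
  Δ  : -213/2  -393/2  -573/2  -753/2  -933/2
  Δ^2: -90  -90  -90  -90
  Δ^3: 0  0  0
  Δ^4: 0  0
  Δ^5: 0
The second differences are constant (-90) and nonzero, while all higher differences vanish, so the minimal degree is 2.

2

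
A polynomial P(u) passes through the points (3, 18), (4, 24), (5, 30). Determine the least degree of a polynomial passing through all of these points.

1

Forward differences of the values at u = 3, 4, 5:
  P  : 18  24  30
  Δ  : 6  6
  Δ^2: 0
The first differences are constant (6) and nonzero, while all higher differences vanish, so the minimal degree is 1.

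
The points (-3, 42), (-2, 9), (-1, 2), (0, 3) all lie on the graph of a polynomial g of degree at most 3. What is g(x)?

Write g(x) = ax^3 + bx^2 + cx + d. Substituting each data point gives a linear system:
  -27a + 9b - 3c + d = 42
  -8a + 4b - 2c + d = 9
  -a + b - c + d = 2
  d = 3
Solving the system yields a = -3, b = -5, c = -1, d = 3.
So g(x) = -3x^3 - 5x^2 - x + 3.
Check: g(-3) = 42. ✓

g(x) = -3x^3 - 5x^2 - x + 3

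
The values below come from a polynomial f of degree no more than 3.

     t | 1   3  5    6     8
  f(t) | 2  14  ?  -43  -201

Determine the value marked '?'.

-6

The 4 known points determine the degree-3 polynomial uniquely.
Write f(t) = at^3 + bt^2 + ct + d. Substituting each data point gives a linear system:
  a + b + c + d = 2
  27a + 9b + 3c + d = 14
  216a + 36b + 6c + d = -43
  512a + 64b + 8c + d = -201
Solving the system yields a = -1, b = 5, c = -1, d = -1.
So f(t) = -t³ + 5t² - t - 1.
Then f(5) = -6.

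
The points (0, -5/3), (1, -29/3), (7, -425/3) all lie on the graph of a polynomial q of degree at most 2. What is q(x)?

Write q(x) = ax^2 + bx + c. Substituting each data point gives a linear system:
  c = -5/3
  a + b + c = -29/3
  49a + 7b + c = -425/3
Solving the system yields a = -2, b = -6, c = -5/3.
So q(x) = -2x² - 6x - 5/3.
Check: q(7) = -425/3. ✓

q(x) = -2x^2 - 6x - 5/3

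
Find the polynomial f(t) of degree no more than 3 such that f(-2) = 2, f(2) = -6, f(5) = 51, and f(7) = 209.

Write f(t) = at^3 + bt^2 + ct + d. Substituting each data point gives a linear system:
  -8a + 4b - 2c + d = 2
  8a + 4b + 2c + d = -6
  125a + 25b + 5c + d = 51
  343a + 49b + 7c + d = 209
Solving the system yields a = 1, b = -2, c = -6, d = 6.
So f(t) = t^3 - 2t^2 - 6t + 6.
Check: f(-2) = 2. ✓

f(t) = t^3 - 2t^2 - 6t + 6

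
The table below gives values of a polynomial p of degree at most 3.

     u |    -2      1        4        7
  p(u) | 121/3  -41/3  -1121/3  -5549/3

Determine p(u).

p(u) = -5u^3 - 2u^2 - 5u - 5/3

Write p(u) = au^3 + bu^2 + cu + d. Substituting each data point gives a linear system:
  -8a + 4b - 2c + d = 121/3
  a + b + c + d = -41/3
  64a + 16b + 4c + d = -1121/3
  343a + 49b + 7c + d = -5549/3
Solving the system yields a = -5, b = -2, c = -5, d = -5/3.
So p(u) = -5u^3 - 2u^2 - 5u - 5/3.
Check: p(4) = -1121/3. ✓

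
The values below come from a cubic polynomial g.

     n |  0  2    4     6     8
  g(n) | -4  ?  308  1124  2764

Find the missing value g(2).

The 4 known points determine the degree-3 polynomial uniquely.
Write g(n) = an^3 + bn^2 + cn + d. Substituting each data point gives a linear system:
  d = -4
  64a + 16b + 4c + d = 308
  216a + 36b + 6c + d = 1124
  512a + 64b + 8c + d = 2764
Solving the system yields a = 6, b = -5, c = 2, d = -4.
So g(n) = 6n^3 - 5n^2 + 2n - 4.
Then g(2) = 28.

28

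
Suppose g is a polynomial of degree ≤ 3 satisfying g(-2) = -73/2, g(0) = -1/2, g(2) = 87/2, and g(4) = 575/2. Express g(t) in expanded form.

g(t) = 4t^3 + t^2 + 4t - 1/2

Using the Lagrange interpolation formula with nodes -2, 0, 2, 4:
  L_0(t) = t(t - 2)(t - 4) / -48
  L_1(t) = (t + 2)(t - 2)(t - 4) / 16
  L_2(t) = (t + 2)t(t - 4) / -16
  L_3(t) = (t + 2)t(t - 2) / 48
Then g(t) = -73/2·L_0(t) - 1/2·L_1(t) + 87/2·L_2(t) + 575/2·L_3(t).
Expanding and collecting terms gives g(t) = 4t^3 + t^2 + 4t - 1/2.
Check: g(-2) = -73/2. ✓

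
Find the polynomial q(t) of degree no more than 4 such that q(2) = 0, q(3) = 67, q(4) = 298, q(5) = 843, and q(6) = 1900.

q(t) = 2t^4 - 3t^3 - t^2 - t - 2

Using the Lagrange interpolation formula with nodes 2, 3, 4, 5, 6:
  L_0(t) = (t - 3)(t - 4)(t - 5)(t - 6) / 24
  L_1(t) = (t - 2)(t - 4)(t - 5)(t - 6) / -6
  L_2(t) = (t - 2)(t - 3)(t - 5)(t - 6) / 4
  L_3(t) = (t - 2)(t - 3)(t - 4)(t - 6) / -6
  L_4(t) = (t - 2)(t - 3)(t - 4)(t - 5) / 24
Then q(t) = 0·L_0(t) + 67·L_1(t) + 298·L_2(t) + 843·L_3(t) + 1900·L_4(t).
Expanding and collecting terms gives q(t) = 2t^4 - 3t^3 - t^2 - t - 2.
Check: q(3) = 67. ✓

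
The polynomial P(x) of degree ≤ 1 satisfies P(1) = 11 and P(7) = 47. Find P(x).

Write P(x) = ax + b. Substituting each data point gives a linear system:
  a + b = 11
  7a + b = 47
Solving the system yields a = 6, b = 5.
So P(x) = 6x + 5.
Check: P(1) = 11. ✓

P(x) = 6x + 5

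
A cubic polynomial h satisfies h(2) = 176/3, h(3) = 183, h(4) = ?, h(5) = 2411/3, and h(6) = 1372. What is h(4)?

1258/3

The 4 known points determine the degree-3 polynomial uniquely.
Write h(t) = at^3 + bt^2 + ct + d. Substituting each data point gives a linear system:
  8a + 4b + 2c + d = 176/3
  27a + 9b + 3c + d = 183
  125a + 25b + 5c + d = 2411/3
  216a + 36b + 6c + d = 1372
Solving the system yields a = 6, b = 2, c = 1/3, d = 2.
So h(t) = 6t³ + 2t² + (1/3)t + 2.
Then h(4) = 1258/3.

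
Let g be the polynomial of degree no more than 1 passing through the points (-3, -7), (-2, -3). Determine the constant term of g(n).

Write g(n) = an + b. Substituting each data point gives a linear system:
  -3a + b = -7
  -2a + b = -3
Solving the system yields a = 4, b = 5.
So g(n) = 4n + 5.
The constant term is 5.

5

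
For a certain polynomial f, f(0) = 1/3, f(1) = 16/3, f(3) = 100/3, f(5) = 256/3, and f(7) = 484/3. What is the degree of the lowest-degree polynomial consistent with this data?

2

Divided differences on the nodes 0, 1, 3, 5, 7:
  order 0: 1/3  16/3  100/3  256/3  484/3
  order 1: 5  14  26  38
  order 2: 3  3  3
  order 3: 0  0
  order 4: 0
The order-2 divided differences are all 3 (nonzero) and every higher order vanishes, so the data lies on a polynomial of degree exactly 2.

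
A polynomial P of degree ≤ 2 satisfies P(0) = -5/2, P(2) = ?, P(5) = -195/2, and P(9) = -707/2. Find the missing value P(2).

The 3 known points determine the degree-2 polynomial uniquely.
Write P(x) = ax^2 + bx + c. Substituting each data point gives a linear system:
  c = -5/2
  25a + 5b + c = -195/2
  81a + 9b + c = -707/2
Solving the system yields a = -5, b = 6, c = -5/2.
So P(x) = -5x^2 + 6x - 5/2.
Then P(2) = -21/2.

-21/2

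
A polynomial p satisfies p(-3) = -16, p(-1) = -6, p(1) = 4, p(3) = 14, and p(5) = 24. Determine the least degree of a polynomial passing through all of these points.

Forward differences of the values at t = -3, -1, 1, 3, 5:
  p  : -16  -6  4  14  24
  Δ  : 10  10  10  10
  Δ^2: 0  0  0
  Δ^3: 0  0
  Δ^4: 0
The first differences are constant (10) and nonzero, while all higher differences vanish, so the minimal degree is 1.

1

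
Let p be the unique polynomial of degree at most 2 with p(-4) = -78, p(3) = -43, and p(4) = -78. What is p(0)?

Using the Lagrange interpolation formula with nodes -4, 3, 4:
  L_0(s) = (s - 3)(s - 4) / 56
  L_1(s) = (s + 4)(s - 4) / -7
  L_2(s) = (s + 4)(s - 3) / 8
Then p(s) = -78·L_0(s) - 43·L_1(s) - 78·L_2(s).
Expanding and collecting terms gives p(s) = -5s² + 2.
Evaluating at s = 0: p(0) = 2.

2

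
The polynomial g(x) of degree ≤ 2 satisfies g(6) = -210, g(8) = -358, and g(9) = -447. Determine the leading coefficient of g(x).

Write g(x) = ax^2 + bx + c. Substituting each data point gives a linear system:
  36a + 6b + c = -210
  64a + 8b + c = -358
  81a + 9b + c = -447
Solving the system yields a = -5, b = -4, c = -6.
So g(x) = -5x^2 - 4x - 6.
The leading coefficient is -5.

-5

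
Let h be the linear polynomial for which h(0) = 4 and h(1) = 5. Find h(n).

h(n) = n + 4

Using the Lagrange interpolation formula with nodes 0, 1:
  L_0(n) = (n - 1) / -1
  L_1(n) = n / 1
Then h(n) = 4·L_0(n) + 5·L_1(n).
Expanding and collecting terms gives h(n) = n + 4.
Check: h(0) = 4. ✓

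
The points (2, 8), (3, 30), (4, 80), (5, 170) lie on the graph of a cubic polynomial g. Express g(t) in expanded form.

Write g(t) = at^3 + bt^2 + ct + d. Substituting each data point gives a linear system:
  8a + 4b + 2c + d = 8
  27a + 9b + 3c + d = 30
  64a + 16b + 4c + d = 80
  125a + 25b + 5c + d = 170
Solving the system yields a = 2, b = -4, c = 4, d = 0.
So g(t) = 2t³ - 4t² + 4t.
Check: g(3) = 30. ✓

g(t) = 2t^3 - 4t^2 + 4t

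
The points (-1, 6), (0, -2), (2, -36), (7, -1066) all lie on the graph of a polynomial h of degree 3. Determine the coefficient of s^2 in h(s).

Write h(s) = as^3 + bs^2 + cs + d. Substituting each data point gives a linear system:
  -a + b - c + d = 6
  d = -2
  8a + 4b + 2c + d = -36
  343a + 49b + 7c + d = -1066
Solving the system yields a = -3, b = 0, c = -5, d = -2.
So h(s) = -3s^3 - 5s - 2.
The coefficient of s^2 is 0.

0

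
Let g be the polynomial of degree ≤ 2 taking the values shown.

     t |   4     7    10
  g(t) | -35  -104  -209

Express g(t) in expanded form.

Using the Lagrange interpolation formula with nodes 4, 7, 10:
  L_0(t) = (t - 7)(t - 10) / 18
  L_1(t) = (t - 4)(t - 10) / -9
  L_2(t) = (t - 4)(t - 7) / 18
Then g(t) = -35·L_0(t) - 104·L_1(t) - 209·L_2(t).
Expanding and collecting terms gives g(t) = -2t² - t + 1.
Check: g(4) = -35. ✓

g(t) = -2t^2 - t + 1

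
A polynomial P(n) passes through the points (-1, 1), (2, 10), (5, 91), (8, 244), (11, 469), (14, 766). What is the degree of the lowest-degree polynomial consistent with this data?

Forward differences of the values at n = -1, 2, 5, 8, 11, 14:
  P  : 1  10  91  244  469  766
  Δ  : 9  81  153  225  297
  Δ^2: 72  72  72  72
  Δ^3: 0  0  0
  Δ^4: 0  0
  Δ^5: 0
The second differences are constant (72) and nonzero, while all higher differences vanish, so the minimal degree is 2.

2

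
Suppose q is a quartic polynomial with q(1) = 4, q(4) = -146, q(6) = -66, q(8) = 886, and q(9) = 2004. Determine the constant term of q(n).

Write q(n) = an^4 + bn^3 + cn^2 + dn + e. Substituting each data point gives a linear system:
  a + b + c + d + e = 4
  256a + 64b + 16c + 4d + e = -146
  1296a + 216b + 36c + 6d + e = -66
  4096a + 512b + 64c + 8d + e = 886
  6561a + 729b + 81c + 9d + e = 2004
Solving the system yields a = 1, b = -6, c = -3, d = 6, e = 6.
So q(n) = n^4 - 6n^3 - 3n^2 + 6n + 6.
The constant term is 6.

6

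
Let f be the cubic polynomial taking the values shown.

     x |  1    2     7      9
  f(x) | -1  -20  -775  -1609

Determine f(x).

f(x) = -2x^3 - 2x^2 + x + 2

Write f(x) = ax^3 + bx^2 + cx + d. Substituting each data point gives a linear system:
  a + b + c + d = -1
  8a + 4b + 2c + d = -20
  343a + 49b + 7c + d = -775
  729a + 81b + 9c + d = -1609
Solving the system yields a = -2, b = -2, c = 1, d = 2.
So f(x) = -2x^3 - 2x^2 + x + 2.
Check: f(1) = -1. ✓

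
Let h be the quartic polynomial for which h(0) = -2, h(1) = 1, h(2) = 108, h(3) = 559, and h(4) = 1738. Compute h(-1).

Using the Lagrange interpolation formula with nodes 0, 1, 2, 3, 4:
  L_0(s) = (s - 1)(s - 2)(s - 3)(s - 4) / 24
  L_1(s) = s(s - 2)(s - 3)(s - 4) / -6
  L_2(s) = s(s - 1)(s - 3)(s - 4) / 4
  L_3(s) = s(s - 1)(s - 2)(s - 4) / -6
  L_4(s) = s(s - 1)(s - 2)(s - 3) / 24
Then h(s) = -2·L_0(s) + 1·L_1(s) + 108·L_2(s) + 559·L_3(s) + 1738·L_4(s).
Expanding and collecting terms gives h(s) = 6s^4 + 4s^3 - 2s^2 - 5s - 2.
Evaluating at s = -1: h(-1) = 3.

3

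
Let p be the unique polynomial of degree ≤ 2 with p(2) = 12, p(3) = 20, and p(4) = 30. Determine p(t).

Using the Lagrange interpolation formula with nodes 2, 3, 4:
  L_0(t) = (t - 3)(t - 4) / 2
  L_1(t) = (t - 2)(t - 4) / -1
  L_2(t) = (t - 2)(t - 3) / 2
Then p(t) = 12·L_0(t) + 20·L_1(t) + 30·L_2(t).
Expanding and collecting terms gives p(t) = t^2 + 3t + 2.
Check: p(3) = 20. ✓

p(t) = t^2 + 3t + 2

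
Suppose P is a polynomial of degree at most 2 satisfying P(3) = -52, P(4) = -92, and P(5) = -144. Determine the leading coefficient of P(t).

-6

Write P(t) = at^2 + bt + c. Substituting each data point gives a linear system:
  9a + 3b + c = -52
  16a + 4b + c = -92
  25a + 5b + c = -144
Solving the system yields a = -6, b = 2, c = -4.
So P(t) = -6t² + 2t - 4.
The leading coefficient is -6.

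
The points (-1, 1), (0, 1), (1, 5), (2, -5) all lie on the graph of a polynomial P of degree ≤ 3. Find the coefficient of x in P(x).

Write P(x) = ax^3 + bx^2 + cx + d. Substituting each data point gives a linear system:
  -a + b - c + d = 1
  d = 1
  a + b + c + d = 5
  8a + 4b + 2c + d = -5
Solving the system yields a = -3, b = 2, c = 5, d = 1.
So P(x) = -3x³ + 2x² + 5x + 1.
The coefficient of x is 5.

5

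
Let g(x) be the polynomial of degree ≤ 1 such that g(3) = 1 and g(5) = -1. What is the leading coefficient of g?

-1

Write g(x) = ax + b. Substituting each data point gives a linear system:
  3a + b = 1
  5a + b = -1
Solving the system yields a = -1, b = 4.
So g(x) = -x + 4.
The leading coefficient is -1.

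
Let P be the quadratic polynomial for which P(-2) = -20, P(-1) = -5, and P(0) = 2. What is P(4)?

-50

Forward differences of the values at t = -2, -1, 0:
  P  : -20  -5  2
  Δ  : 15  7
  Δ^2: -8
The second differences are constant, confirming degree 2.
Interpolating (Newton forward form) and evaluating at t = 4 gives P(4) = -50.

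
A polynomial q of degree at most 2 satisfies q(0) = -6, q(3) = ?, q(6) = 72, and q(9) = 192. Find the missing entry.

6

The 3 known points determine the degree-2 polynomial uniquely.
Write q(n) = an^2 + bn + c. Substituting each data point gives a linear system:
  c = -6
  36a + 6b + c = 72
  81a + 9b + c = 192
Solving the system yields a = 3, b = -5, c = -6.
So q(n) = 3n^2 - 5n - 6.
Then q(3) = 6.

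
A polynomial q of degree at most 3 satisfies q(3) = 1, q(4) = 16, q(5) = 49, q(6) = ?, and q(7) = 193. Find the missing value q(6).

The 4 known points determine the degree-3 polynomial uniquely.
Write q(u) = au^3 + bu^2 + cu + d. Substituting each data point gives a linear system:
  27a + 9b + 3c + d = 1
  64a + 16b + 4c + d = 16
  125a + 25b + 5c + d = 49
  343a + 49b + 7c + d = 193
Solving the system yields a = 1, b = -3, c = -1, d = 4.
So q(u) = u^3 - 3u^2 - u + 4.
Then q(6) = 106.

106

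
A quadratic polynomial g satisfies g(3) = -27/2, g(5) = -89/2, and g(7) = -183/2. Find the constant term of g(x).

Write g(x) = ax^2 + bx + c. Substituting each data point gives a linear system:
  9a + 3b + c = -27/2
  25a + 5b + c = -89/2
  49a + 7b + c = -183/2
Solving the system yields a = -2, b = 1/2, c = 3.
So g(x) = -2x² + (1/2)x + 3.
The constant term is 3.

3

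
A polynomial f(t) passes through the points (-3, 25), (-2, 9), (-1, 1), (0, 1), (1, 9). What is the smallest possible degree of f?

Forward differences of the values at t = -3, -2, -1, 0, 1:
  f  : 25  9  1  1  9
  Δ  : -16  -8  0  8
  Δ^2: 8  8  8
  Δ^3: 0  0
  Δ^4: 0
The second differences are constant (8) and nonzero, while all higher differences vanish, so the minimal degree is 2.

2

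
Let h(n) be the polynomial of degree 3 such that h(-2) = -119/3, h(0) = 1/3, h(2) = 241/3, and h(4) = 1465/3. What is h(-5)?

-1964/3

Forward differences of the values at n = -2, 0, 2, 4:
  h  : -119/3  1/3  241/3  1465/3
  Δ  : 40  80  408
  Δ^2: 40  328
  Δ^3: 288
The third differences are constant, confirming degree 3.
Interpolating (Newton forward form) and evaluating at n = -5 gives h(-5) = -1964/3.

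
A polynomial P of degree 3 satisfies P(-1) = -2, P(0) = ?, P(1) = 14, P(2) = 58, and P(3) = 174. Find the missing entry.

6

On equispaced nodes a degree-3 polynomial has vanishing fourth forward difference, so
  P(-1) - 4·P(0) + 6·P(1) - 4·P(2) + P(3) = 0.
Substituting the known values and solving for P(0):
  -4·P(0) = -24
  P(0) = 6.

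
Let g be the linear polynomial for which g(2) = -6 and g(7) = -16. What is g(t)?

g(t) = -2t - 2

Write g(t) = at + b. Substituting each data point gives a linear system:
  2a + b = -6
  7a + b = -16
Solving the system yields a = -2, b = -2.
So g(t) = -2t - 2.
Check: g(2) = -6. ✓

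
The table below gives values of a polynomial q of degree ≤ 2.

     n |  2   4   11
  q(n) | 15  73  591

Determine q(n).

Write q(n) = an^2 + bn + c. Substituting each data point gives a linear system:
  4a + 2b + c = 15
  16a + 4b + c = 73
  121a + 11b + c = 591
Solving the system yields a = 5, b = -1, c = -3.
So q(n) = 5n^2 - n - 3.
Check: q(2) = 15. ✓

q(n) = 5n^2 - n - 3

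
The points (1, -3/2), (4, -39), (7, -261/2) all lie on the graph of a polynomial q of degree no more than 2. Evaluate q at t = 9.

Write q(t) = at^2 + bt + c. Substituting each data point gives a linear system:
  a + b + c = -3/2
  16a + 4b + c = -39
  49a + 7b + c = -261/2
Solving the system yields a = -3, b = 5/2, c = -1.
So q(t) = -3t^2 + (5/2)t - 1.
Then q(9) = -443/2.

-443/2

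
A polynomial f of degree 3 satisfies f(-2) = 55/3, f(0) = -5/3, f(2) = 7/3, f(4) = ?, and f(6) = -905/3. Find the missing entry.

-197/3

The 4 known points determine the degree-3 polynomial uniquely.
Write f(u) = au^3 + bu^2 + cu + d. Substituting each data point gives a linear system:
  -8a + 4b - 2c + d = 55/3
  d = -5/3
  8a + 4b + 2c + d = 7/3
  216a + 36b + 6c + d = -905/3
Solving the system yields a = -2, b = 3, c = 4, d = -5/3.
So f(u) = -2u^3 + 3u^2 + 4u - 5/3.
Then f(4) = -197/3.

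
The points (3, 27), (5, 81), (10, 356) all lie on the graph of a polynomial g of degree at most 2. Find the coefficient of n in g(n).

Write g(n) = an^2 + bn + c. Substituting each data point gives a linear system:
  9a + 3b + c = 27
  25a + 5b + c = 81
  100a + 10b + c = 356
Solving the system yields a = 4, b = -5, c = 6.
So g(n) = 4n² - 5n + 6.
The coefficient of n is -5.

-5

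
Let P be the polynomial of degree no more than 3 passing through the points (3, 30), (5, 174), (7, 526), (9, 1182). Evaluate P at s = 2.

6

Forward differences of the values at s = 3, 5, 7, 9:
  P  : 30  174  526  1182
  Δ  : 144  352  656
  Δ^2: 208  304
  Δ^3: 96
The third differences are constant, confirming degree 3.
Interpolating (Newton forward form) and evaluating at s = 2 gives P(2) = 6.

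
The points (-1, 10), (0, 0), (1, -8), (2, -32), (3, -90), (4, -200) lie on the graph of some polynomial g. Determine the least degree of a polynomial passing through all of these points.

Forward differences of the values at u = -1, 0, 1, 2, 3, 4:
  g  : 10  0  -8  -32  -90  -200
  Δ  : -10  -8  -24  -58  -110
  Δ^2: 2  -16  -34  -52
  Δ^3: -18  -18  -18
  Δ^4: 0  0
  Δ^5: 0
The third differences are constant (-18) and nonzero, while all higher differences vanish, so the minimal degree is 3.

3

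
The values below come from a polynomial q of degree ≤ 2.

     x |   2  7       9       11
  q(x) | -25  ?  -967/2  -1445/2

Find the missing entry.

The 3 known points determine the degree-2 polynomial uniquely.
Write q(x) = ax^2 + bx + c. Substituting each data point gives a linear system:
  4a + 2b + c = -25
  81a + 9b + c = -967/2
  121a + 11b + c = -1445/2
Solving the system yields a = -6, b = 1/2, c = -2.
So q(x) = -6x² + (1/2)x - 2.
Then q(7) = -585/2.

-585/2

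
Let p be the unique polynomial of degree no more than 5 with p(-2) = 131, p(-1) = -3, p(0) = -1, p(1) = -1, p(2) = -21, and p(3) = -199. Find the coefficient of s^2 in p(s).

-6

Write p(s) = as^5 + bs^4 + cs^3 + ds^2 + es + k. Substituting each data point gives a linear system:
  -32a + 16b - 8c + 4d - 2e + k = 131
  -a + b - c + d - e + k = -3
  k = -1
  a + b + c + d + e + k = -1
  32a + 16b + 8c + 4d + 2e + k = -21
  243a + 81b + 27c + 9d + 3e + k = -199
Solving the system yields a = -2, b = 5, c = -3, d = -6, e = 6, k = -1.
So p(s) = -2s⁵ + 5s⁴ - 3s³ - 6s² + 6s - 1.
The coefficient of s^2 is -6.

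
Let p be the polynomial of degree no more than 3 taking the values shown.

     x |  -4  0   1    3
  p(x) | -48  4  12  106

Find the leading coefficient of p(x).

2

Write p(x) = ax^3 + bx^2 + cx + d. Substituting each data point gives a linear system:
  -64a + 16b - 4c + d = -48
  d = 4
  a + b + c + d = 12
  27a + 9b + 3c + d = 106
Solving the system yields a = 2, b = 5, c = 1, d = 4.
So p(x) = 2x³ + 5x² + x + 4.
The leading coefficient is 2.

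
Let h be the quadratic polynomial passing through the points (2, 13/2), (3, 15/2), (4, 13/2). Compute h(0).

-3/2

Using the Lagrange interpolation formula with nodes 2, 3, 4:
  L_0(x) = (x - 3)(x - 4) / 2
  L_1(x) = (x - 2)(x - 4) / -1
  L_2(x) = (x - 2)(x - 3) / 2
Then h(x) = 13/2·L_0(x) + 15/2·L_1(x) + 13/2·L_2(x).
Expanding and collecting terms gives h(x) = -x^2 + 6x - 3/2.
Evaluating at x = 0: h(0) = -3/2.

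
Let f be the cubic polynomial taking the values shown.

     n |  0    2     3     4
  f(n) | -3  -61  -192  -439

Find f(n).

f(n) = -6n^3 - 4n^2 + 3n - 3

Using the Lagrange interpolation formula with nodes 0, 2, 3, 4:
  L_0(n) = (n - 2)(n - 3)(n - 4) / -24
  L_1(n) = n(n - 3)(n - 4) / 4
  L_2(n) = n(n - 2)(n - 4) / -3
  L_3(n) = n(n - 2)(n - 3) / 8
Then f(n) = -3·L_0(n) - 61·L_1(n) - 192·L_2(n) - 439·L_3(n).
Expanding and collecting terms gives f(n) = -6n^3 - 4n^2 + 3n - 3.
Check: f(4) = -439. ✓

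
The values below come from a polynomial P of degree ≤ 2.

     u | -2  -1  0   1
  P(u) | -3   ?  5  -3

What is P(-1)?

The 3 known points determine the degree-2 polynomial uniquely.
Write P(u) = au^2 + bu + c. Substituting each data point gives a linear system:
  4a - 2b + c = -3
  c = 5
  a + b + c = -3
Solving the system yields a = -4, b = -4, c = 5.
So P(u) = -4u^2 - 4u + 5.
Then P(-1) = 5.

5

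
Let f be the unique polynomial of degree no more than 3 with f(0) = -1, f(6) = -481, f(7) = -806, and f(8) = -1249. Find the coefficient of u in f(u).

4

Write f(u) = au^3 + bu^2 + cu + d. Substituting each data point gives a linear system:
  d = -1
  216a + 36b + 6c + d = -481
  343a + 49b + 7c + d = -806
  512a + 64b + 8c + d = -1249
Solving the system yields a = -3, b = 4, c = 4, d = -1.
So f(u) = -3u^3 + 4u^2 + 4u - 1.
The coefficient of u is 4.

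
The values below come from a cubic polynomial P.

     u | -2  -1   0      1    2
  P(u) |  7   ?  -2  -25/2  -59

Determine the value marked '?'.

-7/2

On equispaced nodes a degree-3 polynomial has vanishing fourth forward difference, so
  P(-2) - 4·P(-1) + 6·P(0) - 4·P(1) + P(2) = 0.
Substituting the known values and solving for P(-1):
  -4·P(-1) = 14
  P(-1) = -7/2.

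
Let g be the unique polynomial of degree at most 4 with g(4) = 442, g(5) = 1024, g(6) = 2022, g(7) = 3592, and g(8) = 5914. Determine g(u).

g(u) = u^4 + 4u^3 - 3u^2 - 4u - 6

Write g(u) = au^4 + bu^3 + cu^2 + du + e. Substituting each data point gives a linear system:
  256a + 64b + 16c + 4d + e = 442
  625a + 125b + 25c + 5d + e = 1024
  1296a + 216b + 36c + 6d + e = 2022
  2401a + 343b + 49c + 7d + e = 3592
  4096a + 512b + 64c + 8d + e = 5914
Solving the system yields a = 1, b = 4, c = -3, d = -4, e = -6.
So g(u) = u^4 + 4u^3 - 3u^2 - 4u - 6.
Check: g(4) = 442. ✓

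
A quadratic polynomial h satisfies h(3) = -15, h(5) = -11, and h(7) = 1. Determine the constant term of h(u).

Write h(u) = au^2 + bu + c. Substituting each data point gives a linear system:
  9a + 3b + c = -15
  25a + 5b + c = -11
  49a + 7b + c = 1
Solving the system yields a = 1, b = -6, c = -6.
So h(u) = u^2 - 6u - 6.
The constant term is -6.

-6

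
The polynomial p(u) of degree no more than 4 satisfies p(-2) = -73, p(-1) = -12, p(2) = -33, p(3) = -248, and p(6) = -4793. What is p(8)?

-15573

Write p(u) = au^4 + bu^3 + cu^2 + du + e. Substituting each data point gives a linear system:
  16a - 8b + 4c - 2d + e = -73
  a - b + c - d + e = -12
  16a + 8b + 4c + 2d + e = -33
  81a + 27b + 9c + 3d + e = -248
  1296a + 216b + 36c + 6d + e = -4793
Solving the system yields a = -4, b = 1, c = 4, d = 6, e = -5.
So p(u) = -4u^4 + u^3 + 4u^2 + 6u - 5.
Then p(8) = -15573.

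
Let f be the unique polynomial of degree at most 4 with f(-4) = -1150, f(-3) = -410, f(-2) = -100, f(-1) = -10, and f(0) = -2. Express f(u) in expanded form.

Write f(u) = au^4 + bu^3 + cu^2 + du + e. Substituting each data point gives a linear system:
  256a - 64b + 16c - 4d + e = -1150
  81a - 27b + 9c - 3d + e = -410
  16a - 8b + 4c - 2d + e = -100
  a - b + c - d + e = -10
  e = -2
Solving the system yields a = -3, b = 5, c = -5, d = -5, e = -2.
So f(u) = -3u⁴ + 5u³ - 5u² - 5u - 2.
Check: f(0) = -2. ✓

f(u) = -3u^4 + 5u^3 - 5u^2 - 5u - 2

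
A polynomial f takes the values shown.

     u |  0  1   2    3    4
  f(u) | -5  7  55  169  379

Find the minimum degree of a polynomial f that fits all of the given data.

Forward differences of the values at u = 0, 1, 2, 3, 4:
  f  : -5  7  55  169  379
  Δ  : 12  48  114  210
  Δ^2: 36  66  96
  Δ^3: 30  30
  Δ^4: 0
The third differences are constant (30) and nonzero, while all higher differences vanish, so the minimal degree is 3.

3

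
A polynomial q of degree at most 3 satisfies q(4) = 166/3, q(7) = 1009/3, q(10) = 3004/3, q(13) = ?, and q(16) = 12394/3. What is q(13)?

6637/3

The 4 known points determine the degree-3 polynomial uniquely.
Write q(n) = an^3 + bn^2 + cn + d. Substituting each data point gives a linear system:
  64a + 16b + 4c + d = 166/3
  343a + 49b + 7c + d = 1009/3
  1000a + 100b + 10c + d = 3004/3
  4096a + 256b + 16c + d = 12394/3
Solving the system yields a = 1, b = 1/3, c = -3, d = -2.
So q(n) = n^3 + (1/3)n^2 - 3n - 2.
Then q(13) = 6637/3.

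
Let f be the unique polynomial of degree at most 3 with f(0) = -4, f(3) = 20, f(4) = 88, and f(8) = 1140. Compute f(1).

-8

Write f(u) = au^3 + bu^2 + cu + d. Substituting each data point gives a linear system:
  d = -4
  27a + 9b + 3c + d = 20
  64a + 16b + 4c + d = 88
  512a + 64b + 8c + d = 1140
Solving the system yields a = 3, b = -6, c = -1, d = -4.
So f(u) = 3u³ - 6u² - u - 4.
Then f(1) = -8.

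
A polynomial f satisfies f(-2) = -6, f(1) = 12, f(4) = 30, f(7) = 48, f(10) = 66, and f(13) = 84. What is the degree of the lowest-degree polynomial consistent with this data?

Forward differences of the values at t = -2, 1, 4, 7, 10, 13:
  f  : -6  12  30  48  66  84
  Δ  : 18  18  18  18  18
  Δ^2: 0  0  0  0
  Δ^3: 0  0  0
  Δ^4: 0  0
  Δ^5: 0
The first differences are constant (18) and nonzero, while all higher differences vanish, so the minimal degree is 1.

1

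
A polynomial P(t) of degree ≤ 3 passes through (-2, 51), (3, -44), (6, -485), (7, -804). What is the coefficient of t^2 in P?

5

Write P(t) = at^3 + bt^2 + ct + d. Substituting each data point gives a linear system:
  -8a + 4b - 2c + d = 51
  27a + 9b + 3c + d = -44
  216a + 36b + 6c + d = -485
  343a + 49b + 7c + d = -804
Solving the system yields a = -3, b = 5, c = -3, d = 1.
So P(t) = -3t^3 + 5t^2 - 3t + 1.
The coefficient of t^2 is 5.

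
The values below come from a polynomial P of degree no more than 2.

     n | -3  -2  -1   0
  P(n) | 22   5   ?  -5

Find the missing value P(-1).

On equispaced nodes a degree-2 polynomial has vanishing third forward difference, so
  - P(-3) + 3·P(-2) - 3·P(-1) + P(0) = 0.
Substituting the known values and solving for P(-1):
  -3·P(-1) = 12
  P(-1) = -4.

-4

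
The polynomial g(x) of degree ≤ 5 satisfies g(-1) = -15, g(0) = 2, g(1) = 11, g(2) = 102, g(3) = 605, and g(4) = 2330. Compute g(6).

Write g(x) = ax^5 + bx^4 + cx^3 + dx^2 + ex + k. Substituting each data point gives a linear system:
  -a + b - c + d - e + k = -15
  k = 2
  a + b + c + d + e + k = 11
  32a + 16b + 8c + 4d + 2e + k = 102
  243a + 81b + 27c + 9d + 3e + k = 605
  1024a + 256b + 64c + 16d + 4e + k = 2330
Solving the system yields a = 2, b = 0, c = 5, d = -4, e = 6, k = 2.
So g(x) = 2x^5 + 5x^3 - 4x^2 + 6x + 2.
Then g(6) = 16526.

16526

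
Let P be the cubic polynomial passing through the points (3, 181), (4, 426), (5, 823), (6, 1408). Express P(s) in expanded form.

P(s) = 6s^3 + 4s^2 - 5s - 2

Write P(s) = as^3 + bs^2 + cs + d. Substituting each data point gives a linear system:
  27a + 9b + 3c + d = 181
  64a + 16b + 4c + d = 426
  125a + 25b + 5c + d = 823
  216a + 36b + 6c + d = 1408
Solving the system yields a = 6, b = 4, c = -5, d = -2.
So P(s) = 6s^3 + 4s^2 - 5s - 2.
Check: P(6) = 1408. ✓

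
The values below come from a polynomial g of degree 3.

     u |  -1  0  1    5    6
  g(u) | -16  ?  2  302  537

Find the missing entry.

-3

The 4 known points determine the degree-3 polynomial uniquely.
Write g(u) = au^3 + bu^2 + cu + d. Substituting each data point gives a linear system:
  -a + b - c + d = -16
  a + b + c + d = 2
  125a + 25b + 5c + d = 302
  216a + 36b + 6c + d = 537
Solving the system yields a = 3, b = -4, c = 6, d = -3.
So g(u) = 3u³ - 4u² + 6u - 3.
Then g(0) = -3.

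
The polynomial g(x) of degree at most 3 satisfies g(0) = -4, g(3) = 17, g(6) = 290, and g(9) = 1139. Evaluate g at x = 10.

Forward differences of the values at x = 0, 3, 6, 9:
  g  : -4  17  290  1139
  Δ  : 21  273  849
  Δ^2: 252  576
  Δ^3: 324
The third differences are constant, confirming degree 3.
Interpolating (Newton forward form) and evaluating at x = 10 gives g(10) = 1606.

1606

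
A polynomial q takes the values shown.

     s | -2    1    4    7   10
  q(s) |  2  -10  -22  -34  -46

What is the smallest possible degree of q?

Forward differences of the values at s = -2, 1, 4, 7, 10:
  q  : 2  -10  -22  -34  -46
  Δ  : -12  -12  -12  -12
  Δ^2: 0  0  0
  Δ^3: 0  0
  Δ^4: 0
The first differences are constant (-12) and nonzero, while all higher differences vanish, so the minimal degree is 1.

1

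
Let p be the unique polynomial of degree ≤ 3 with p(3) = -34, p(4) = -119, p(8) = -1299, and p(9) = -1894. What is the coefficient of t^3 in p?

-3

Write p(t) = at^3 + bt^2 + ct + d. Substituting each data point gives a linear system:
  27a + 9b + 3c + d = -34
  64a + 16b + 4c + d = -119
  512a + 64b + 8c + d = -1299
  729a + 81b + 9c + d = -1894
Solving the system yields a = -3, b = 3, c = 5, d = 5.
So p(t) = -3t^3 + 3t^2 + 5t + 5.
The leading coefficient is -3.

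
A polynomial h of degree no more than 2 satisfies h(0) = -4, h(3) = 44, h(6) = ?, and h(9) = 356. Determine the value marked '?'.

164

The 3 known points determine the degree-2 polynomial uniquely.
Write h(u) = au^2 + bu + c. Substituting each data point gives a linear system:
  c = -4
  9a + 3b + c = 44
  81a + 9b + c = 356
Solving the system yields a = 4, b = 4, c = -4.
So h(u) = 4u² + 4u - 4.
Then h(6) = 164.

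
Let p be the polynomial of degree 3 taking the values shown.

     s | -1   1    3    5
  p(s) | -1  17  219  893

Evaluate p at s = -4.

-313

Forward differences of the values at s = -1, 1, 3, 5:
  p  : -1  17  219  893
  Δ  : 18  202  674
  Δ^2: 184  472
  Δ^3: 288
The third differences are constant, confirming degree 3.
Interpolating (Newton forward form) and evaluating at s = -4 gives p(-4) = -313.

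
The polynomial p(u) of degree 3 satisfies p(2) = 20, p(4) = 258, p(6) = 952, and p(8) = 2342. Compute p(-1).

-7

Using the Lagrange interpolation formula with nodes 2, 4, 6, 8:
  L_0(u) = (u - 4)(u - 6)(u - 8) / -48
  L_1(u) = (u - 2)(u - 6)(u - 8) / 16
  L_2(u) = (u - 2)(u - 4)(u - 8) / -16
  L_3(u) = (u - 2)(u - 4)(u - 6) / 48
Then p(u) = 20·L_0(u) + 258·L_1(u) + 952·L_2(u) + 2342·L_3(u).
Expanding and collecting terms gives p(u) = 5u³ - 3u² - 3u - 2.
Evaluating at u = -1: p(-1) = -7.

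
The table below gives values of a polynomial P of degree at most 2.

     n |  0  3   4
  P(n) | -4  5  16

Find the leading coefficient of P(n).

2

Write P(n) = an^2 + bn + c. Substituting each data point gives a linear system:
  c = -4
  9a + 3b + c = 5
  16a + 4b + c = 16
Solving the system yields a = 2, b = -3, c = -4.
So P(n) = 2n^2 - 3n - 4.
The leading coefficient is 2.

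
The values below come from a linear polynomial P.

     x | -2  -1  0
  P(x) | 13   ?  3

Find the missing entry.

The 2 known points determine the degree-1 polynomial uniquely.
Write P(x) = ax + b. Substituting each data point gives a linear system:
  -2a + b = 13
  b = 3
Solving the system yields a = -5, b = 3.
So P(x) = -5x + 3.
Then P(-1) = 8.

8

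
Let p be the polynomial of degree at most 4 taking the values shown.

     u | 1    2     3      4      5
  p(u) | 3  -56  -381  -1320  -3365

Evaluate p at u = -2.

-96

Forward differences of the values at u = 1, 2, 3, 4, 5:
  p  : 3  -56  -381  -1320  -3365
  Δ  : -59  -325  -939  -2045
  Δ^2: -266  -614  -1106
  Δ^3: -348  -492
  Δ^4: -144
The fourth differences are constant, confirming degree 4.
Interpolating (Newton forward form) and evaluating at u = -2 gives p(-2) = -96.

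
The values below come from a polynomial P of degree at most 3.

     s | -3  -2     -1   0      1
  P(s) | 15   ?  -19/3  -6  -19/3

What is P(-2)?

-4/3

The 4 known points determine the degree-3 polynomial uniquely.
Write P(s) = as^3 + bs^2 + cs + d. Substituting each data point gives a linear system:
  -27a + 9b - 3c + d = 15
  -a + b - c + d = -19/3
  d = -6
  a + b + c + d = -19/3
Solving the system yields a = -1, b = -1/3, c = 1, d = -6.
So P(s) = -s³ - (1/3)s² + s - 6.
Then P(-2) = -4/3.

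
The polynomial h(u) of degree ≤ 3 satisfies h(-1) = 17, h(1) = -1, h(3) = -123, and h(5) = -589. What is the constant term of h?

6

Write h(u) = au^3 + bu^2 + cu + d. Substituting each data point gives a linear system:
  -a + b - c + d = 17
  a + b + c + d = -1
  27a + 9b + 3c + d = -123
  125a + 25b + 5c + d = -589
Solving the system yields a = -5, b = 2, c = -4, d = 6.
So h(u) = -5u^3 + 2u^2 - 4u + 6.
The constant term is 6.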